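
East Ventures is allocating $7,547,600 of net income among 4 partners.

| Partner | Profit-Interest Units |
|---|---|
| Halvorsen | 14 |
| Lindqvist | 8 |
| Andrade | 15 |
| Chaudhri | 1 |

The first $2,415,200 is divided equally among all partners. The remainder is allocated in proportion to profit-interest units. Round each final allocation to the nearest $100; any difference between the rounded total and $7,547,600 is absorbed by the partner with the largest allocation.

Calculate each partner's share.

Halvorsen: $2,494,700; Lindqvist: $1,684,300; Andrade: $2,629,700; Chaudhri: $738,900

First tranche $2,415,200 split equally: $603,800 each.
Remainder $5,132,400 by profit-interest units (total 38): Halvorsen 1,890,884.21 → $1,890,900; Lindqvist 1,080,505.26 → $1,080,500; Andrade 2,025,947.37 → $2,025,900; Chaudhri 135,063.16 → $135,100.
Totals: Halvorsen $603,800 + $1,890,900 = $2,494,700; Lindqvist $603,800 + $1,080,500 = $1,684,300; Andrade $603,800 + $2,025,900 = $2,629,700; Chaudhri $603,800 + $135,100 = $738,900.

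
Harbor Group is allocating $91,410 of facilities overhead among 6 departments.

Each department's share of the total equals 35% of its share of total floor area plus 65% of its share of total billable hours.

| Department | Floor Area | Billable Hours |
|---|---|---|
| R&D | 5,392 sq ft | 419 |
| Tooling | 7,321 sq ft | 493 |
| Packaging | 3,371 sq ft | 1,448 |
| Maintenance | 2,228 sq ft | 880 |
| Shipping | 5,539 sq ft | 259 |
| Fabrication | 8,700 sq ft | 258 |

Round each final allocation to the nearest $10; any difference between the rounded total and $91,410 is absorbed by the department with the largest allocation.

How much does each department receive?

Totals — floor area 32,551, billable hours 3,757.
Combined weights (35% floor area + 65% billable hours): R&D 0.1305; Tooling 0.1640; Packaging 0.2868; Maintenance 0.1762; Shipping 0.1044; Fabrication 0.1382.
Pro-rata amounts: R&D 11,926.09; Tooling 14,992.35; Packaging 26,213.21; Maintenance 16,106.93; Shipping 9,540.19; Fabrication 12,631.23.
Rounded to nearest $10: R&D $11,930; Tooling $14,990; Packaging $26,210; Maintenance $16,110; Shipping $9,540; Fabrication $12,630. Sum = $91,410.
No rounding difference to absorb.

R&D: $11,930; Tooling: $14,990; Packaging: $26,210; Maintenance: $16,110; Shipping: $9,540; Fabrication: $12,630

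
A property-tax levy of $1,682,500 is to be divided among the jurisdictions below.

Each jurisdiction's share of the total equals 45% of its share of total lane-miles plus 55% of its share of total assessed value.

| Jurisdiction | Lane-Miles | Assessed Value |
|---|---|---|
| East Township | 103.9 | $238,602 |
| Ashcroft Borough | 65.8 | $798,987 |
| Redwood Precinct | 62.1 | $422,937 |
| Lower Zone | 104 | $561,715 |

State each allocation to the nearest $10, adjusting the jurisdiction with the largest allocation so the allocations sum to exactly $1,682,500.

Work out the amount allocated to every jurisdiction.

Totals — lane-miles 335.8, assessed value 2,022,241.
Composite weights (45% lane-miles + 55% assessed value): East Township 0.2041; Ashcroft Borough 0.3055; Redwood Precinct 0.1982; Lower Zone 0.2921.
Raw shares: East Township 343,446.30; Ashcroft Borough 513,974.09; Redwood Precinct 333,551.72; Lower Zone 491,527.89.
At nearest $10: East Township $343,450; Ashcroft Borough $513,970; Redwood Precinct $333,550; Lower Zone $491,530. Sum = $1,682,500.
No rounding difference to absorb.

East Township: $343,450 | Ashcroft Borough: $513,970 | Redwood Precinct: $333,550 | Lower Zone: $491,530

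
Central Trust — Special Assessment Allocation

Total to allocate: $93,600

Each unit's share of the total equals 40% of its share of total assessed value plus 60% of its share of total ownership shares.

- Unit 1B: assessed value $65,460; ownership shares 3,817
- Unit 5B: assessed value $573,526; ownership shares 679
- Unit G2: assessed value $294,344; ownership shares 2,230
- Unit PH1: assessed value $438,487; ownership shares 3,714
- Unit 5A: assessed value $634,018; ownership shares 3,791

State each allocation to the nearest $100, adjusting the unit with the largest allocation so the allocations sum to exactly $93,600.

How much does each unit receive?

Unit 1B: $16,300 | Unit 5B: $13,400 | Unit G2: $14,300 | Unit PH1: $22,800 | Unit 5A: $26,800

Totals — assessed value 2,005,835, ownership shares 14,231.
Blended shares (40% assessed value + 60% ownership shares): Unit 1B 0.1740; Unit 5B 0.1430; Unit G2 0.1527; Unit PH1 0.2440; Unit 5A 0.2863.
Proportional shares: Unit 1B 16,284.93; Unit 5B 13,384.72; Unit G2 14,294.37; Unit PH1 22,841.21; Unit 5A 26,794.77.
After rounding ($100): Unit 1B $16,300; Unit 5B $13,400; Unit G2 $14,300; Unit PH1 $22,800; Unit 5A $26,800. Sum = $93,600.
Sum already equals the total — no adjustment.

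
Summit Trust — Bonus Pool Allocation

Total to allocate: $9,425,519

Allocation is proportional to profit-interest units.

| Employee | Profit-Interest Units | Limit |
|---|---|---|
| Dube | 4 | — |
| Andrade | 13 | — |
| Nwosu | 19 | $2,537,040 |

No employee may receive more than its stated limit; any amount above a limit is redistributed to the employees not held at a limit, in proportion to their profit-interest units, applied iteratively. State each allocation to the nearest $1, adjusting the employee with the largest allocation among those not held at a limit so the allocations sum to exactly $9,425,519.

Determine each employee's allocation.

Total profit-interest units = 36.
Unconstrained shares: Dube 1,047,279.89; Andrade 3,403,659.64; Nwosu 4,974,579.47.
Held at cap: Nwosu ($2,537,040); balance $6,888,479 reallocated over remaining profit-interest units 17.
Shares after redistribution: Dube 1,620,818.59 → $1,620,819; Andrade 5,267,660.41 → $5,267,660.

Dube: $1,620,819 · Andrade: $5,267,660 · Nwosu: $2,537,040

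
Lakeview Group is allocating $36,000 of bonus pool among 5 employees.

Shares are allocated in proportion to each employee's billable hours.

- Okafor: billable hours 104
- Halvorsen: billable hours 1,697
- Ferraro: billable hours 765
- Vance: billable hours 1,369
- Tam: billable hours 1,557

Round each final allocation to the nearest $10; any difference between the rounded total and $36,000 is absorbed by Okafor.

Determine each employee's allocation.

Okafor: $690 · Halvorsen: $11,120 · Ferraro: $5,010 · Vance: $8,970 · Tam: $10,210

Sum of billable hours: 5,492.
Unrounded shares: Okafor 104/5,492 × $36,000 = 681.72; Halvorsen 1,697/5,492 × $36,000 = 11,123.82; Ferraro 765/5,492 × $36,000 = 5,014.57; Vance 1,369/5,492 × $36,000 = 8,973.78; Tam 1,557/5,492 × $36,000 = 10,206.12.
At nearest $10: Okafor $680; Halvorsen $11,120; Ferraro $5,010; Vance $8,970; Tam $10,210. Sum = $35,990.
Difference $36,000 − $35,990 = +$10 applied to Okafor: Okafor becomes $690.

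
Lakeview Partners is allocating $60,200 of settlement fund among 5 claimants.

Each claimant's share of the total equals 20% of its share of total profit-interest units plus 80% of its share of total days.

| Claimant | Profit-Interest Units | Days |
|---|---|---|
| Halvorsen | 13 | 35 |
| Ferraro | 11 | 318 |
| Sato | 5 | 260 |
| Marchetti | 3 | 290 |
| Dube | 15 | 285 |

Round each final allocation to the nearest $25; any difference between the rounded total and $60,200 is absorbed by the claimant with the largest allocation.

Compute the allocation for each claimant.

Profit-interest units total 47; days total 1,188.
Combined weights (20% profit-interest units + 80% days): Halvorsen 0.0789; Ferraro 0.2609; Sato 0.1964; Marchetti 0.2081; Dube 0.2557.
Unrounded shares: Halvorsen 4,749.07; Ferraro 15,709.19; Sato 11,820.92; Marchetti 12,524.74; Dube 15,396.09.
After rounding ($25): Halvorsen $4,750; Ferraro $15,700; Sato $11,825; Marchetti $12,525; Dube $15,400. Sum = $60,200.
No rounding difference to absorb.

Halvorsen: $4,750 · Ferraro: $15,700 · Sato: $11,825 · Marchetti: $12,525 · Dube: $15,400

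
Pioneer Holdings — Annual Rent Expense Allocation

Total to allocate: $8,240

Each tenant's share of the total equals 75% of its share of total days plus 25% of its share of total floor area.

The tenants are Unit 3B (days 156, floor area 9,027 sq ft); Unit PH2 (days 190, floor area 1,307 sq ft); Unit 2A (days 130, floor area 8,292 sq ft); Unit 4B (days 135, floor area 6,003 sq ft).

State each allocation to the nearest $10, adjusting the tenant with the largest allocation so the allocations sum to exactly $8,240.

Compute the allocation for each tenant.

Days total 611; floor area total 24,629.
Composite weights (75% days + 25% floor area): Unit 3B 0.2831; Unit PH2 0.2465; Unit 2A 0.2437; Unit 4B 0.2266.
Raw shares: Unit 3B 2,332.90; Unit PH2 2,031.09; Unit 2A 2,008.45; Unit 4B 1,867.56.
After rounding ($10): Unit 3B $2,330; Unit PH2 $2,030; Unit 2A $2,010; Unit 4B $1,870. Sum = $8,240.
Sum already equals the total — no adjustment.

Unit 3B: $2,330 | Unit PH2: $2,030 | Unit 2A: $2,010 | Unit 4B: $1,870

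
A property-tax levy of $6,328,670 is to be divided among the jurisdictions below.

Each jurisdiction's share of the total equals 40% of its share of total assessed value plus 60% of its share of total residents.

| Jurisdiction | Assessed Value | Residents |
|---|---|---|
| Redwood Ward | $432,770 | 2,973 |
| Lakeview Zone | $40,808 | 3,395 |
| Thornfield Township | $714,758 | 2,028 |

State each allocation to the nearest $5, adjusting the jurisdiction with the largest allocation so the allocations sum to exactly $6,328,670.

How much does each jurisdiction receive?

Redwood Ward: $2,266,490 | Lakeview Zone: $1,622,365 | Thornfield Township: $2,439,815

Totals — assessed value 1,188,336, residents 8,396.
Combined weights (40% assessed value + 60% residents): Redwood Ward 0.3581; Lakeview Zone 0.2564; Thornfield Township 0.3855.
Unrounded shares: Redwood Ward 2,266,492.40; Lakeview Zone 1,622,365.40; Thornfield Township 2,439,812.20.
At nearest $5: Redwood Ward $2,266,490; Lakeview Zone $1,622,365; Thornfield Township $2,439,810. Sum = $6,328,665.
Difference $6,328,670 − $6,328,665 = +$5 applied to largest allocation (Thornfield Township): Thornfield Township becomes $2,439,815.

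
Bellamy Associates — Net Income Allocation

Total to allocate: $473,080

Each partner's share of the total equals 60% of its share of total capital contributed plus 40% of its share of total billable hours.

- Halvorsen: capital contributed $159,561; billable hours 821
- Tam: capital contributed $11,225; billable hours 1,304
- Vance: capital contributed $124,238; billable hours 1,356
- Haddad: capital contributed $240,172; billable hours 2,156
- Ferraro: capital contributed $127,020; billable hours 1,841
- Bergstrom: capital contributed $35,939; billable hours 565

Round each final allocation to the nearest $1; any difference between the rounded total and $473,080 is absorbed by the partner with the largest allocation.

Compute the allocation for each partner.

Totals — capital contributed 698,155, billable hours 8,043.
Composite weights (60% capital contributed + 40% billable hours): Halvorsen 0.1780; Tam 0.0745; Vance 0.1742; Haddad 0.3136; Ferraro 0.2007; Bergstrom 0.0590.
Raw shares: Halvorsen 84,188.62; Tam 35,243.65; Vance 82,414.63; Haddad 148,371.80; Ferraro 94,956.56; Bergstrom 27,904.73.
At nearest $1: Halvorsen $84,189; Tam $35,244; Vance $82,415; Haddad $148,372; Ferraro $94,957; Bergstrom $27,905. Sum = $473,082.
Difference $473,080 − $473,082 = −$2 applied to largest allocation (Haddad): Haddad becomes $148,370.

Halvorsen: $84,189; Tam: $35,244; Vance: $82,415; Haddad: $148,370; Ferraro: $94,957; Bergstrom: $27,905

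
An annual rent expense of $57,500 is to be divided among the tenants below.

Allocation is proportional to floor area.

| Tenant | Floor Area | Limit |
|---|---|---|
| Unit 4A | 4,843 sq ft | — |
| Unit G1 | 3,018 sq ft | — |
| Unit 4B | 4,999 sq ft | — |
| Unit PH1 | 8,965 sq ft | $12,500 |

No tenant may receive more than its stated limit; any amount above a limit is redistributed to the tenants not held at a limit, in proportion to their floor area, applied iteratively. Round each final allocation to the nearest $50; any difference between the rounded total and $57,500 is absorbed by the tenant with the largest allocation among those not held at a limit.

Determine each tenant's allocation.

Floor area total: 21,825.
Unconstrained shares: Unit 4A 12,759.34; Unit G1 7,951.20; Unit 4B 13,170.33; Unit PH1 23,619.13.
Held at cap: Unit PH1 ($12,500); remaining pool $45,000 reallocated over remaining floor area 12,860.
Shares after redistribution: Unit 4A 16,946.73 → $16,950; Unit G1 10,560.65 → $10,550; Unit 4B 17,492.61 → $17,500.

Unit 4A: $16,950 · Unit G1: $10,550 · Unit 4B: $17,500 · Unit PH1: $12,500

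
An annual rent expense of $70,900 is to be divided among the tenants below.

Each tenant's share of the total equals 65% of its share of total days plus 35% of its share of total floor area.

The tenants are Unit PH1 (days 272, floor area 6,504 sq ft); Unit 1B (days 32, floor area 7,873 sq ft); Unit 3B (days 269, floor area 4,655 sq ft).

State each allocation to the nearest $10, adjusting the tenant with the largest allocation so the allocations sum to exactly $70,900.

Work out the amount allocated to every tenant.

Unit PH1: $30,360 · Unit 1B: $12,840 · Unit 3B: $27,700

Totals — days 573, floor area 19,032.
Composite weights (65% days + 35% floor area): Unit PH1 0.4282; Unit 1B 0.1811; Unit 3B 0.3908.
Pro-rata amounts: Unit PH1 30,356.58; Unit 1B 12,838.95; Unit 3B 27,704.47.
At nearest $10: Unit PH1 $30,360; Unit 1B $12,840; Unit 3B $27,700. Sum = $70,900.
No rounding difference to absorb.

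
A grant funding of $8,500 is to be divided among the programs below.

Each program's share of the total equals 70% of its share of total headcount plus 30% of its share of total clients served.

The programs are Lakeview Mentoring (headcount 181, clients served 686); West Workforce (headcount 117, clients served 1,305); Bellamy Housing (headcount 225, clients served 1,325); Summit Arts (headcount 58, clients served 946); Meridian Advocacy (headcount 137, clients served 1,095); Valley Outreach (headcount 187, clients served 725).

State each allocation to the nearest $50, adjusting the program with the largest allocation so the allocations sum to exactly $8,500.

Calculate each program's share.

Totals — headcount 905, clients served 6,082.
Combined weights (70% headcount + 30% clients served): Lakeview Mentoring 0.1738; West Workforce 0.1549; Bellamy Housing 0.2394; Summit Arts 0.0915; Meridian Advocacy 0.1600; Valley Outreach 0.1804.
Pro-rata amounts: Lakeview Mentoring 1,477.62; West Workforce 1,316.37; Bellamy Housing 2,034.81; Summit Arts 777.96; Meridian Advocacy 1,359.82; Valley Outreach 1,533.42.
At nearest $50: Lakeview Mentoring $1,500; West Workforce $1,300; Bellamy Housing $2,050; Summit Arts $800; Meridian Advocacy $1,350; Valley Outreach $1,550. Sum = $8,550.
Difference $8,500 − $8,550 = −$50 applied to largest allocation (Bellamy Housing): Bellamy Housing becomes $2,000.

Lakeview Mentoring: $1,500 | West Workforce: $1,300 | Bellamy Housing: $2,000 | Summit Arts: $800 | Meridian Advocacy: $1,350 | Valley Outreach: $1,550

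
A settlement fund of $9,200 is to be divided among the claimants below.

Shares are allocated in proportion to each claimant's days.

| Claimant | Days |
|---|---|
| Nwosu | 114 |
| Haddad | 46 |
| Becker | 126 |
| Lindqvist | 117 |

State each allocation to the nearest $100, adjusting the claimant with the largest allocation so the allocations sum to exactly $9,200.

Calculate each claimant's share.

Sum of days: 403.
Unrounded shares: Nwosu 114/403 × $9,200 = 2,602.48; Haddad 46/403 × $9,200 = 1,050.12; Becker 126/403 × $9,200 = 2,876.43; Lindqvist 117/403 × $9,200 = 2,670.97.
Rounded to nearest $100: Nwosu $2,600; Haddad $1,100; Becker $2,900; Lindqvist $2,700. Sum = $9,300.
Difference $9,200 − $9,300 = −$100 applied to largest allocation (Becker): Becker becomes $2,800.

Nwosu: $2,600 · Haddad: $1,100 · Becker: $2,800 · Lindqvist: $2,700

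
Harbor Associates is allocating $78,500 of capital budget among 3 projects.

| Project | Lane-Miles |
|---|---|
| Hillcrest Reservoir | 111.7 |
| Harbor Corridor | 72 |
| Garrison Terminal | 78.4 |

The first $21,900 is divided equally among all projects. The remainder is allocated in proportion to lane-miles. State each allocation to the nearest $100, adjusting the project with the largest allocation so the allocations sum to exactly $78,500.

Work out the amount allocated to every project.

Equal tier: $21,900 ÷ 3 = $7,300 apiece.
Remainder $56,600 by lane-miles (total 262.1): Hillcrest Reservoir 24,121.40 → $24,100; Harbor Corridor 15,548.26 → $15,500; Garrison Terminal 16,930.33 → $16,900.
Rounding difference +$100 on remainder applied to Hillcrest Reservoir.
Totals: Hillcrest Reservoir $7,300 + $24,200 = $31,500; Harbor Corridor $7,300 + $15,500 = $22,800; Garrison Terminal $7,300 + $16,900 = $24,200.

Hillcrest Reservoir: $31,500; Harbor Corridor: $22,800; Garrison Terminal: $24,200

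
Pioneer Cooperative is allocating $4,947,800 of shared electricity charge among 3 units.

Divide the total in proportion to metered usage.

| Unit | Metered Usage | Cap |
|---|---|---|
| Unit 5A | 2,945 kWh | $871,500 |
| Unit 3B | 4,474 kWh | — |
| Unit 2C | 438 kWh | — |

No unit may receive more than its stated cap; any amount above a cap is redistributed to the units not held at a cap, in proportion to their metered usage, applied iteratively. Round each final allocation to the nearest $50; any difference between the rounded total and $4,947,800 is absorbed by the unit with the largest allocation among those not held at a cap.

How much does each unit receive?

Unit 5A: $871,500 | Unit 3B: $3,712,800 | Unit 2C: $363,500

Sum of metered usage: 7,857.
Proportional shares (ignoring caps): Unit 5A 1,854,559.12; Unit 3B 2,817,418.51; Unit 2C 275,822.37.
Cap binds for Unit 5A ($871,500); remaining pool $4,076,300 reallocated over remaining metered usage 4,912.
Redistributed shares: Unit 3B 3,712,818.85 → $3,712,800; Unit 2C 363,481.15 → $363,500.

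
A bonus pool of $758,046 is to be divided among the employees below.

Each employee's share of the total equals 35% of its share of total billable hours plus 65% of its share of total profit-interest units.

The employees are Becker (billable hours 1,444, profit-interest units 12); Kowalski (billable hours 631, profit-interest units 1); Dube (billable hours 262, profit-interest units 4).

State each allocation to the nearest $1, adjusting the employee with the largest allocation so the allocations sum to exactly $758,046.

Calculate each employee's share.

Becker: $511,744 | Kowalski: $100,621 | Dube: $145,681

Billable hours total 2,337; profit-interest units total 17.
Composite weights (35% billable hours + 65% profit-interest units): Becker 0.6751; Kowalski 0.1327; Dube 0.1922.
Raw shares: Becker 511,744.49; Kowalski 100,620.59; Dube 145,680.91.
At nearest $1: Becker $511,744; Kowalski $100,621; Dube $145,681. Sum = $758,046.
Sum already equals the total — no adjustment.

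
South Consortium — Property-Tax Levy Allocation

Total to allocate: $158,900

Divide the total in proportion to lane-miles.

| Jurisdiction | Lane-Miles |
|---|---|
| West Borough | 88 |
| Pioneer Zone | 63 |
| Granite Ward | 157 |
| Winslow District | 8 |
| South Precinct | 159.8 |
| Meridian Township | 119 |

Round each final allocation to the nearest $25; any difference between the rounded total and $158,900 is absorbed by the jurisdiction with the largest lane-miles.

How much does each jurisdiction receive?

West Borough: $23,500; Pioneer Zone: $16,825; Granite Ward: $41,950; Winslow District: $2,125; South Precinct: $42,700; Meridian Township: $31,800

Total lane-miles = 88 + 63 + 157 + 8 + 159.8 + 119 = 594.8.
Pro-rata amounts: West Borough 23,509.08; Pioneer Zone 16,830.36; Granite Ward 41,942.33; Winslow District 2,137.19; South Precinct 42,690.35; Meridian Township 31,790.69.
At nearest $25: West Borough $23,500; Pioneer Zone $16,825; Granite Ward $41,950; Winslow District $2,125; South Precinct $42,700; Meridian Township $31,800. Sum = $158,900.
Rounded total matches; no reconciliation needed.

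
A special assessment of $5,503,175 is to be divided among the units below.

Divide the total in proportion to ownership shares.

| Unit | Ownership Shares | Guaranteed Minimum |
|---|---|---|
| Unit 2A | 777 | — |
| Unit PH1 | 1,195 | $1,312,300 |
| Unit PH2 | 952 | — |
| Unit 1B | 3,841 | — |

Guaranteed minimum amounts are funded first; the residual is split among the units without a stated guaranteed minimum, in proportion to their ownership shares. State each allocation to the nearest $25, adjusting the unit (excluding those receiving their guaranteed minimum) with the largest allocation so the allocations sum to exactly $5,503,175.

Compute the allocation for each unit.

Guaranteed amounts: Unit PH1 $1,312,300. Residual $4,190,875.
Residual split over remaining ownership shares 5,570: Unit 2A 584,615.78 → $584,625; Unit PH2 716,286.00 → $716,275; Unit 1B 2,889,973.23 → $2,889,975.

Unit 2A: $584,625 · Unit PH1: $1,312,300 · Unit PH2: $716,275 · Unit 1B: $2,889,975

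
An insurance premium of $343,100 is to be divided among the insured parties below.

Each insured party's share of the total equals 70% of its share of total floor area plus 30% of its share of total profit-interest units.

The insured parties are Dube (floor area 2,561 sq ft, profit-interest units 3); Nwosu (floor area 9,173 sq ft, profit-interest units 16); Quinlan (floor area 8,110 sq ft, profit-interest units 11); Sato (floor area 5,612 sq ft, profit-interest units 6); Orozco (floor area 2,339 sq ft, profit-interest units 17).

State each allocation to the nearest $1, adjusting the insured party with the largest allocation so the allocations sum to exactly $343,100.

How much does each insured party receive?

Totals — floor area 27,795, profit-interest units 53.
Blended shares (70% floor area + 30% profit-interest units): Dube 0.0815; Nwosu 0.3216; Quinlan 0.2665; Sato 0.1753; Orozco 0.1551.
Raw shares: Dube 27,955.22; Nwosu 110,334.92; Quinlan 91,439.42; Sato 60,144.41; Orozco 53,226.03.
Rounded to nearest $1: Dube $27,955; Nwosu $110,335; Quinlan $91,439; Sato $60,144; Orozco $53,226. Sum = $343,099.
Difference $343,100 − $343,099 = +$1 applied to largest allocation (Nwosu): Nwosu becomes $110,336.

Dube: $27,955 | Nwosu: $110,336 | Quinlan: $91,439 | Sato: $60,144 | Orozco: $53,226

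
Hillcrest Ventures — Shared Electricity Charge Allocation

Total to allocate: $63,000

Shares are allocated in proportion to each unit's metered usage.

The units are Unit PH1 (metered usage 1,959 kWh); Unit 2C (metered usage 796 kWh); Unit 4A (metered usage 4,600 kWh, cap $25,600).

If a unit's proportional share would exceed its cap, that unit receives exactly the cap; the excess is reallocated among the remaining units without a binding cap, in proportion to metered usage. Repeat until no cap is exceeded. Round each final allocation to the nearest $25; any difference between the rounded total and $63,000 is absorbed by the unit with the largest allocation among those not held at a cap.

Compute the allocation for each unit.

Combined metered usage = 7,355.
Proportional shares (ignoring caps): Unit PH1 16,780.01; Unit 2C 6,818.22; Unit 4A 39,401.77.
Held at cap: Unit 4A ($25,600); remaining pool $37,400 reallocated over remaining metered usage 2,755.
Remaining shares: Unit PH1 26,594.05 → $26,600; Unit 2C 10,805.95 → $10,800.

Unit PH1: $26,600 | Unit 2C: $10,800 | Unit 4A: $25,600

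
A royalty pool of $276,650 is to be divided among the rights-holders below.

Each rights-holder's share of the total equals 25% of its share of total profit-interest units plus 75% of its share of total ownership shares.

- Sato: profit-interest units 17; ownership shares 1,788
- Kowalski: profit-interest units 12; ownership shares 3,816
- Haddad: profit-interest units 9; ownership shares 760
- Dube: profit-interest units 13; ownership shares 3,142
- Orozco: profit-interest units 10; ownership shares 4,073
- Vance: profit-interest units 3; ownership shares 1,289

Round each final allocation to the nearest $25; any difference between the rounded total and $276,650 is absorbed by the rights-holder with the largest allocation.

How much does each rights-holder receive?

Profit-interest units total 64; ownership shares total 14,868.
Composite weights (25% profit-interest units + 75% ownership shares): Sato 0.1566; Kowalski 0.2394; Haddad 0.0735; Dube 0.2093; Orozco 0.2445; Vance 0.0767.
Pro-rata amounts: Sato 43,323.38; Kowalski 66,221.42; Haddad 20,332.01; Dube 57,896.21; Orozco 67,646.60; Vance 21,230.38.
Rounded to nearest $25: Sato $43,325; Kowalski $66,225; Haddad $20,325; Dube $57,900; Orozco $67,650; Vance $21,225. Sum = $276,650.
Sum already equals the total — no adjustment.

Sato: $43,325 | Kowalski: $66,225 | Haddad: $20,325 | Dube: $57,900 | Orozco: $67,650 | Vance: $21,225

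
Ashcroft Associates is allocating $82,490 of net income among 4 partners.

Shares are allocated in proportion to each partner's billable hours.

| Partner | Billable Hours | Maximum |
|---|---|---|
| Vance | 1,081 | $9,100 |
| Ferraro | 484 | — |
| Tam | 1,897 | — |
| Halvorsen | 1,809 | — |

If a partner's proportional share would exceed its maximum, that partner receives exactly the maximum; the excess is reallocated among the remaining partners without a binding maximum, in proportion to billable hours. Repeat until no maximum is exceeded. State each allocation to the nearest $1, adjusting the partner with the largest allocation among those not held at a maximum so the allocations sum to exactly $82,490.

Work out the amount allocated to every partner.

Total billable hours = 5,271.
Proportional shares (ignoring caps): Vance 16,917.41; Ferraro 7,574.49; Tam 29,687.64; Halvorsen 28,310.46.
Cap binds for Vance ($9,100); balance $73,390 reallocated over remaining billable hours 4,190.
Shares after redistribution: Ferraro 8,477.51 → $8,478; Tam 33,226.93 → $33,227; Halvorsen 31,685.56 → $31,686.
Rounding difference −$1 applied to Tam → $33,226.

Vance: $9,100 | Ferraro: $8,478 | Tam: $33,226 | Halvorsen: $31,686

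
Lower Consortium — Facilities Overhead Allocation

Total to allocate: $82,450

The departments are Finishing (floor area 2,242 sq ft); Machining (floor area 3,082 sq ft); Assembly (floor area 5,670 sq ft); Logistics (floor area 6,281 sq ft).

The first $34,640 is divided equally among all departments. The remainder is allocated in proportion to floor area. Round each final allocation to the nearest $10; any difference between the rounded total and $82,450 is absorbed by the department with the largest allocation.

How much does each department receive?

$34,640 shared equally gives $8,660 per department.
Remainder $47,810 by floor area (total 17,275): Finishing 6,204.92 → $6,200; Machining 8,529.69 → $8,530; Assembly 15,692.20 → $15,690; Logistics 17,383.19 → $17,380.
Rounding difference +$10 on remainder applied to Logistics.
Totals: Finishing $8,660 + $6,200 = $14,860; Machining $8,660 + $8,530 = $17,190; Assembly $8,660 + $15,690 = $24,350; Logistics $8,660 + $17,390 = $26,050.

Finishing: $14,860 · Machining: $17,190 · Assembly: $24,350 · Logistics: $26,050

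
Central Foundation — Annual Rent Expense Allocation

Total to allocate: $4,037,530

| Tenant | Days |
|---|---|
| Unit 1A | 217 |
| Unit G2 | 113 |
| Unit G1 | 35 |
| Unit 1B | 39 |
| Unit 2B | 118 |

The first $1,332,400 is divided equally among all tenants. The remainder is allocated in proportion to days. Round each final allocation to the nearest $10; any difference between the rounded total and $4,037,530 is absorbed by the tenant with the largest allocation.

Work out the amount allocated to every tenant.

First tranche $1,332,400 split equally: $266,480 each.
Remainder $2,705,130 by days (total 522): Unit 1A 1,124,546.38 → $1,124,550; Unit G2 585,593.28 → $585,590; Unit G1 181,378.45 → $181,380; Unit 1B 202,107.41 → $202,110; Unit 2B 611,504.48 → $611,500.
Totals: Unit 1A $266,480 + $1,124,550 = $1,391,030; Unit G2 $266,480 + $585,590 = $852,070; Unit G1 $266,480 + $181,380 = $447,860; Unit 1B $266,480 + $202,110 = $468,590; Unit 2B $266,480 + $611,500 = $877,980.

Unit 1A: $1,391,030; Unit G2: $852,070; Unit G1: $447,860; Unit 1B: $468,590; Unit 2B: $877,980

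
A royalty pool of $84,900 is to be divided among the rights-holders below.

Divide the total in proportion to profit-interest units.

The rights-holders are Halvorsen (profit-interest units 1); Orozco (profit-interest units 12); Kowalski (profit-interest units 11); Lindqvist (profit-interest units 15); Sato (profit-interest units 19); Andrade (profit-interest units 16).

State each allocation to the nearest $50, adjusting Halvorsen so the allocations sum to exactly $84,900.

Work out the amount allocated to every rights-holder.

Halvorsen: $1,200 | Orozco: $13,750 | Kowalski: $12,600 | Lindqvist: $17,200 | Sato: $21,800 | Andrade: $18,350

Profit-interest units total: 74.
Unrounded shares: Halvorsen 1/74 × $84,900 = 1,147.30; Orozco 12/74 × $84,900 = 13,767.57; Kowalski 11/74 × $84,900 = 12,620.27; Lindqvist 15/74 × $84,900 = 17,209.46; Sato 19/74 × $84,900 = 21,798.65; Andrade 16/74 × $84,900 = 18,356.76.
After rounding ($50): Halvorsen $1,150; Orozco $13,750; Kowalski $12,600; Lindqvist $17,200; Sato $21,800; Andrade $18,350. Sum = $84,850.
Difference $84,900 − $84,850 = +$50 applied to Halvorsen: Halvorsen becomes $1,200.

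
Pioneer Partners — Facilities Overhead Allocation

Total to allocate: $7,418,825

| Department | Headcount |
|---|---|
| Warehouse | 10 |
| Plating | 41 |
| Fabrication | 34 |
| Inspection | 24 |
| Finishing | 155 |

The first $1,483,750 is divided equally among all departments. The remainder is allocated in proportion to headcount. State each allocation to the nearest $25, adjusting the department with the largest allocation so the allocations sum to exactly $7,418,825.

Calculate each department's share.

Warehouse: $521,575 · Plating: $1,218,475 · Fabrication: $1,061,125 · Inspection: $836,300 · Finishing: $3,781,350

First tranche $1,483,750 split equally: $296,750 each.
Remainder $5,935,075 by headcount (total 264): Warehouse 224,813.45 → $224,825; Plating 921,735.13 → $921,725; Fabrication 764,365.72 → $764,375; Inspection 539,552.27 → $539,550; Finishing 3,484,608.43 → $3,484,600.
Totals: Warehouse $296,750 + $224,825 = $521,575; Plating $296,750 + $921,725 = $1,218,475; Fabrication $296,750 + $764,375 = $1,061,125; Inspection $296,750 + $539,550 = $836,300; Finishing $296,750 + $3,484,600 = $3,781,350.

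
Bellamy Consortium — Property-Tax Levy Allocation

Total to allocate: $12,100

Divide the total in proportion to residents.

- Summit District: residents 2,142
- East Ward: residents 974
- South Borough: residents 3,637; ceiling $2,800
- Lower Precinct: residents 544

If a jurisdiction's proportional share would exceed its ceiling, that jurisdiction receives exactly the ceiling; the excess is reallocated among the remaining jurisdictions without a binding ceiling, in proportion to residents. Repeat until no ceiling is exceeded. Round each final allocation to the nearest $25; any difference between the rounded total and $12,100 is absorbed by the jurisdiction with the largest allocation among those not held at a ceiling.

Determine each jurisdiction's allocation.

Summit District: $5,450; East Ward: $2,475; South Borough: $2,800; Lower Precinct: $1,375

Combined residents = 7,297.
Pro-rata shares before constraints: Summit District 3,551.90; East Ward 1,615.10; South Borough 6,030.93; Lower Precinct 902.07.
Held at cap: South Borough ($2,800); balance $9,300 reallocated over remaining residents 3,660.
Remaining shares: Summit District 5,442.79 → $5,450; East Ward 2,474.92 → $2,475; Lower Precinct 1,382.30 → $1,375.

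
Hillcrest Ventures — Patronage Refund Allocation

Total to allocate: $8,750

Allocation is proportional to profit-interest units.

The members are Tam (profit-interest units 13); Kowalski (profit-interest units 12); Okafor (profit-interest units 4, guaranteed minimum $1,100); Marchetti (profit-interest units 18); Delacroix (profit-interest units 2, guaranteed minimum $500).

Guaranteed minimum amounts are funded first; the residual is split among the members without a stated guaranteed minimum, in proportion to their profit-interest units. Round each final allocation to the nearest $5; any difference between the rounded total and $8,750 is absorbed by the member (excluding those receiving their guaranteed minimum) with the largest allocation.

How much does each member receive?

Minimums first: Okafor $1,100; Delacroix $500. Remaining pool $7,150.
Remaining pool split over remaining profit-interest units 43: Tam 2,161.63 → $2,160; Kowalski 1,995.35 → $1,995; Marchetti 2,993.02 → $2,995.

Tam: $2,160 | Kowalski: $1,995 | Okafor: $1,100 | Marchetti: $2,995 | Delacroix: $500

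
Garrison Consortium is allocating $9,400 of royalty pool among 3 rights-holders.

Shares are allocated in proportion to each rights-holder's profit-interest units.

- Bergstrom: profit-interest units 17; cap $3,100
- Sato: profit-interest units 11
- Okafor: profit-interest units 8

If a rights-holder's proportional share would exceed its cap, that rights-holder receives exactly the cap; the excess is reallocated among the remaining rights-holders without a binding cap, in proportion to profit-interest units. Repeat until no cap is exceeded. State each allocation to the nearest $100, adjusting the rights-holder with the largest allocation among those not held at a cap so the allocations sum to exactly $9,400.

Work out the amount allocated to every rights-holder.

Bergstrom: $3,100 | Sato: $3,600 | Okafor: $2,700

Sum of profit-interest units: 36.
Unconstrained shares: Bergstrom 4,438.89; Sato 2,872.22; Okafor 2,088.89.
Capped: Bergstrom ($3,100); remaining pool $6,300 reallocated over remaining profit-interest units 19.
Shares after redistribution: Sato 3,647.37 → $3,600; Okafor 2,652.63 → $2,700.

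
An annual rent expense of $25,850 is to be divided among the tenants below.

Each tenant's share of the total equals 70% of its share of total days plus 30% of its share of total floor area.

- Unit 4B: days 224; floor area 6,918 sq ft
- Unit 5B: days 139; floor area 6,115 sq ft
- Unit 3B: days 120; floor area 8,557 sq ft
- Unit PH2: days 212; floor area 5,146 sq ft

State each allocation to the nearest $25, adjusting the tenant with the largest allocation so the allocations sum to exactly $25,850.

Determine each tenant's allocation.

Days total 695; floor area total 26,736.
Combined weights (70% days + 30% floor area): Unit 4B 0.3032; Unit 5B 0.2086; Unit 3B 0.2169; Unit PH2 0.2713.
Proportional shares: Unit 4B 7,838.68; Unit 5B 5,392.71; Unit 3B 5,606.35; Unit PH2 7,012.27.
After rounding ($25): Unit 4B $7,850; Unit 5B $5,400; Unit 3B $5,600; Unit PH2 $7,000. Sum = $25,850.
No rounding difference to absorb.

Unit 4B: $7,850 | Unit 5B: $5,400 | Unit 3B: $5,600 | Unit PH2: $7,000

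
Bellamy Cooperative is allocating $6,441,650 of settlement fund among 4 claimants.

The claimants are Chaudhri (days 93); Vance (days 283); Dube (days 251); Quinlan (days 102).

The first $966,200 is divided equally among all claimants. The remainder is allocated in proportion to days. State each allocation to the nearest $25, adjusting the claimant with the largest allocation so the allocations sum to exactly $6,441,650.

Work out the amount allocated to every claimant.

First tranche $966,200 split equally: $241,550 each.
Remainder $5,475,450 by days (total 729): Chaudhri 698,514.20 → $698,525; Vance 2,125,586.21 → $2,125,575; Dube 1,885,237.24 → $1,885,225; Quinlan 766,112.35 → $766,100.
Rounding difference +$25 on remainder applied to Vance.
Totals: Chaudhri $241,550 + $698,525 = $940,075; Vance $241,550 + $2,125,600 = $2,367,150; Dube $241,550 + $1,885,225 = $2,126,775; Quinlan $241,550 + $766,100 = $1,007,650.

Chaudhri: $940,075 | Vance: $2,367,150 | Dube: $2,126,775 | Quinlan: $1,007,650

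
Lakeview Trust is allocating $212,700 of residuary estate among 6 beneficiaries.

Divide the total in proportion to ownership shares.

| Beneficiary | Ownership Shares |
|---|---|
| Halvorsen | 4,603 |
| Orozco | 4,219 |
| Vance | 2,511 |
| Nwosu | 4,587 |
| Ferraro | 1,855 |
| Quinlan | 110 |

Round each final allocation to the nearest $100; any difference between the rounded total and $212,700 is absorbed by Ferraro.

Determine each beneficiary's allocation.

Total ownership shares = 17,885.
Proportional shares: Halvorsen 4,603/17,885 × $212,700 = 54,741.86; Orozco 4,219/17,885 × $212,700 = 50,175.08; Vance 2,511/17,885 × $212,700 = 29,862.44; Nwosu 4,587/17,885 × $212,700 = 54,551.57; Ferraro 1,855/17,885 × $212,700 = 22,060.86; Quinlan 110/17,885 × $212,700 = 1,308.19.
At nearest $100: Halvorsen $54,700; Orozco $50,200; Vance $29,900; Nwosu $54,600; Ferraro $22,100; Quinlan $1,300. Sum = $212,800.
Difference $212,700 − $212,800 = −$100 applied to Ferraro: Ferraro becomes $22,000.

Halvorsen: $54,700; Orozco: $50,200; Vance: $29,900; Nwosu: $54,600; Ferraro: $22,000; Quinlan: $1,300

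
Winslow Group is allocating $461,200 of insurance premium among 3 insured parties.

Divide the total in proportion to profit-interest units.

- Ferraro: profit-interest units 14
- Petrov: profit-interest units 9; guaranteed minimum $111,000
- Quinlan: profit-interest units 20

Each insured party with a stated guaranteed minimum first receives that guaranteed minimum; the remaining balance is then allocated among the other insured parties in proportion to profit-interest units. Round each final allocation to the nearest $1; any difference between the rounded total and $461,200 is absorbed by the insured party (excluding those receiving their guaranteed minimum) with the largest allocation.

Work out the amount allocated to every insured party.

Minimums first: Petrov $111,000. Residual $350,200.
Residual split over remaining profit-interest units 34: Ferraro 144,200.00 → $144,200; Quinlan 206,000.00 → $206,000.

Ferraro: $144,200 | Petrov: $111,000 | Quinlan: $206,000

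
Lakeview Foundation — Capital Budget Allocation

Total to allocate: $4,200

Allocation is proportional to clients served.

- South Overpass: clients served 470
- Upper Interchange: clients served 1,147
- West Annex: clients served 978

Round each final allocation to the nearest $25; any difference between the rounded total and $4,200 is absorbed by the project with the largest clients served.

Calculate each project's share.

South Overpass: $750; Upper Interchange: $1,875; West Annex: $1,575

Sum of clients served: 2,595.
Unrounded shares: South Overpass 470/2,595 × $4,200 = 760.69; Upper Interchange 1,147/2,595 × $4,200 = 1,856.42; West Annex 978/2,595 × $4,200 = 1,582.89.
Rounded to nearest $25: South Overpass $750; Upper Interchange $1,850; West Annex $1,575. Sum = $4,175.
Difference $4,200 − $4,175 = +$25 applied to largest clients served (Upper Interchange): Upper Interchange becomes $1,875.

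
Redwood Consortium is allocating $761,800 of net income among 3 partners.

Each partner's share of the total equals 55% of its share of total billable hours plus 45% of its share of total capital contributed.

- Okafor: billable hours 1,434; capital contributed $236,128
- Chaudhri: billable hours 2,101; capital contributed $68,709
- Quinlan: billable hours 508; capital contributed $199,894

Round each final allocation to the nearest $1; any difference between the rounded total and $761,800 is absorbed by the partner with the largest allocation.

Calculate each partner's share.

Okafor: $308,987; Chaudhri: $264,401; Quinlan: $188,412

Billable hours total 4,043; capital contributed total 504,731.
Combined weights (55% billable hours + 45% capital contributed): Okafor 0.4056; Chaudhri 0.3471; Quinlan 0.2473.
Pro-rata amounts: Okafor 308,986.95; Chaudhri 264,400.56; Quinlan 188,412.49.
At nearest $1: Okafor $308,987; Chaudhri $264,401; Quinlan $188,412. Sum = $761,800.
Rounded total matches; no reconciliation needed.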